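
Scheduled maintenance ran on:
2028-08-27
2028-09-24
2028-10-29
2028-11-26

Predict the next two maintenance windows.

2028-12-31, 2029-01-28

These are Sundays with 28, 35, 28-day gaps.
Each is the final Sunday of its month — 2028-10-29 is past the 28th, so '4th Sunday' doesn't fit.
December 2028 ends with Sunday 2028-12-31.
Last Sunday of January 2029: 2029-01-28.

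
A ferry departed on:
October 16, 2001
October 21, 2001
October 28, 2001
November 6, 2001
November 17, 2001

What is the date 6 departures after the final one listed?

March 5, 2002

Intervals are 5, 7, 9, 11 days — an arithmetic progression with common difference 2.
Next gap: 13 days. November 17, 2001 + 13 days = November 30, 2001.
Next gap: 15 days. November 30, 2001 + 15 days = December 15, 2001.
Next gap: 17 days. December 15, 2001 + 17 days = January 1, 2002.
Next gap: 19 days. January 1, 2002 + 19 days = January 20, 2002.
Next gap: 21 days. January 20, 2002 + 21 days = February 10, 2002.
Next gap: 23 days. February 10, 2002 + 23 days = March 5, 2002.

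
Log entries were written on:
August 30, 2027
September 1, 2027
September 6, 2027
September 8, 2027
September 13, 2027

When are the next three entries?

September 15, 2027; September 20, 2027; September 22, 2027

Gaps: 2, 5, 2, 5 days — not constant, but cyclic with period 2.
The events fall on every Monday and Wednesday.
Next Wednesday: September 15, 2027.
The following Monday is September 20, 2027.
The following Wednesday is September 22, 2027.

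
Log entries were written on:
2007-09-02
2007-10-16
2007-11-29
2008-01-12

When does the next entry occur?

The spacing is 44, 44, 44 days — always 44 days.
2008-01-12 + 44 days = 2008-02-25.

2008-02-25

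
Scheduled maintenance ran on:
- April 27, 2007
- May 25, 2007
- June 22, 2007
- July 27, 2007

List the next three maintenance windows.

August 24, 2007; September 28, 2007; October 26, 2007

All dates are Fridays, 28, 28, 35 days apart.
Specifically, the 4th Friday of each month.
4th Friday of August 2007: August 24, 2007.
September 2007 — 4th Friday is September 28, 2007.
4th Friday of October 2007: October 26, 2007.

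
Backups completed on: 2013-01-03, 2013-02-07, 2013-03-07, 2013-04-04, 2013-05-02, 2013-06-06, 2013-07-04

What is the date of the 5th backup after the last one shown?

All dates are Thursdays, 35, 28, 28, 28, 35, 28 days apart.
Specifically, the 1st Thursday of each month.
August 2013 — 1st Thursday is 2013-08-01.
1st Thursday of September 2013: 2013-09-05.
October 2013 — 1st Thursday is 2013-10-03.
1st Thursday of November 2013: 2013-11-07.
December 2013 — 1st Thursday is 2013-12-05.

2013-12-05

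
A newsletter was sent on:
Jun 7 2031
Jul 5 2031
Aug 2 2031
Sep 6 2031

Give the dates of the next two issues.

Oct 4 2031, Nov 1 2031

Gaps: 28, 28, 35 days — a mix of 28 and 35. Every date is a Saturday.
Each is the 1st Saturday of its month.
October 2031 — 1st Saturday is Oct 4 2031.
November 2031 — 1st Saturday is Nov 1 2031.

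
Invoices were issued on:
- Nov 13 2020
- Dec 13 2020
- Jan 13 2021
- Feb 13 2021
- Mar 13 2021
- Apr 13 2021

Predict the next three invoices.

Each date is the 13th; the gaps (30, 31, 31, 28, 31) track the month lengths.
The rule is the 13th of each month.
May 2021: May 13 2021.
Next: June 2021 → Jun 13 2021.
July 2021: Jul 13 2021.

May 13 2021, Jun 13 2021, Jul 13 2021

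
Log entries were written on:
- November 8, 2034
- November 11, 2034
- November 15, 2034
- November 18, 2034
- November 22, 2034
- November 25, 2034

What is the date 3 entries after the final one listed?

December 6, 2034

Gaps: 3, 4, 3, 4, 3 days — not constant, but cyclic with period 2.
The events fall on every Wednesday and Saturday.
Next Wednesday: November 29, 2034.
The following Saturday is December 2, 2034.
The following Wednesday is December 6, 2034.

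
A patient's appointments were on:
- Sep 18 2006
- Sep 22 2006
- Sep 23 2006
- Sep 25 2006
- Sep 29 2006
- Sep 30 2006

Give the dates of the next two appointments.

Every event lands on a Monday or Friday or Saturday (gaps cycle 4, 1, 2, 4, 1).
So the schedule is: every Monday, Friday and Saturday.
The following Monday is Oct 2 2006.
The following Friday is Oct 6 2006.

Oct 2 2006, Oct 6 2006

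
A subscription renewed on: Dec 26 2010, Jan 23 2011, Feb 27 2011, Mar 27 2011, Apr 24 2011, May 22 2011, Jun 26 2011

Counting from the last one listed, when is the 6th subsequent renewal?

Gaps: 28, 35, 28, 28, 28, 35 days — a mix of 28 and 35. Every date is a Sunday.
Each is the 4th Sunday of its month.
July 2011 — 4th Sunday is Jul 24 2011.
August 2011 — 4th Sunday is Aug 28 2011.
4th Sunday of September 2011: Sep 25 2011.
4th Sunday of October 2011: Oct 23 2011.
November 2011 — 4th Sunday is Nov 27 2011.
December 2011 — 4th Sunday is Dec 25 2011.

Dec 25 2011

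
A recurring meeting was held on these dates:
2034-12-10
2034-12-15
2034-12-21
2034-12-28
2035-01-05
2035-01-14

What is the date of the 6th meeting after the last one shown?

2035-03-30

Intervals are 5, 6, 7, 8, 9 days — an arithmetic progression with common difference 1.
Next gap: 10 days. 2035-01-14 + 10 days = 2035-01-24.
Next gap: 11 days. 2035-01-24 + 11 days = 2035-02-04.
Next gap: 12 days. 2035-02-04 + 12 days = 2035-02-16.
Next gap: 13 days. 2035-02-16 + 13 days = 2035-03-01.
Next gap: 14 days. 2035-03-01 + 14 days = 2035-03-15.
Next gap: 15 days. 2035-03-15 + 15 days = 2035-03-30.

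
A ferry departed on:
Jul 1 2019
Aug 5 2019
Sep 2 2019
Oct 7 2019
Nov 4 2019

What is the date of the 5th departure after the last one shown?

Apr 6 2020

All dates are Mondays, 35, 28, 35, 28 days apart.
Specifically, the 1st Monday of each month.
December 2019 — 1st Monday is Dec 2 2019.
1st Monday of January 2020: Jan 6 2020.
1st Monday of February 2020: Feb 3 2020.
1st Monday of March 2020: Mar 2 2020.
1st Monday of April 2020: Apr 6 2020.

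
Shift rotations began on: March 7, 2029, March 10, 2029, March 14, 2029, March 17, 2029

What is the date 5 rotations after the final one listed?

The gap pattern 3, 4, 3 repeats every 2 events.
These are the Wednesdays and Saturdays of each week.
The following Wednesday is March 21, 2029.
Next Saturday: March 24, 2029.
The following Wednesday is March 28, 2029.
Next Saturday: March 31, 2029.
Next Wednesday: April 4, 2029.

April 4, 2029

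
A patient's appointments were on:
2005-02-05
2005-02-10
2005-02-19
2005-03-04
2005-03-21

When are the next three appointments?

2005-04-11, 2005-05-06, 2005-06-04

The spacing grows by 4 each time: 5, 9, 13, 17 days.
Next gap: 21 days. 2005-03-21 + 21 days = 2005-04-11.
Next gap: 25 days. 2005-04-11 + 25 days = 2005-05-06.
Next gap: 29 days. 2005-05-06 + 29 days = 2005-06-04.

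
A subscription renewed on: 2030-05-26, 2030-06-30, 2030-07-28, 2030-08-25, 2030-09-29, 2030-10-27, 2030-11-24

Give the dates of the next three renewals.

2030-12-29, 2031-01-26, 2031-02-23

All Sundays; the gaps (35, 28, 28, 35, 28, 28) vary with month length.
This is the last Sunday of each month.
December 2030 ends with Sunday 2030-12-29.
January 2031 ends with Sunday 2031-01-26.
February 2031 ends with Sunday 2031-02-23.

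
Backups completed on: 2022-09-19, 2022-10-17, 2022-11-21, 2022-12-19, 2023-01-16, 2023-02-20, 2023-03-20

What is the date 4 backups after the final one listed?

Gaps: 28, 35, 28, 28, 35, 28 days — a mix of 28 and 35. Every date is a Monday.
Each is the 3rd Monday of its month.
3rd Monday of April 2023: 2023-04-17.
3rd Monday of May 2023: 2023-05-15.
June 2023 — 3rd Monday is 2023-06-19.
July 2023 — 3rd Monday is 2023-07-17.

2023-07-17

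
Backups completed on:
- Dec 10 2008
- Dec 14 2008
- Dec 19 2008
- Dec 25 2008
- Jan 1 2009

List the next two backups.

Jan 9 2009, Jan 18 2009

Intervals are 4, 5, 6, 7 days — an arithmetic progression with common difference 1.
Next gap: 8 days. Jan 1 2009 + 8 days = Jan 9 2009.
Next gap: 9 days. Jan 9 2009 + 9 days = Jan 18 2009.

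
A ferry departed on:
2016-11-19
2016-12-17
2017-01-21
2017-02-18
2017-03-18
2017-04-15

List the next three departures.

2017-05-20, 2017-06-17, 2017-07-15

All dates are Saturdays, 28, 35, 28, 28, 28 days apart.
Specifically, the 3rd Saturday of each month.
May 2017 — 3rd Saturday is 2017-05-20.
June 2017 — 3rd Saturday is 2017-06-17.
July 2017 — 3rd Saturday is 2017-07-15.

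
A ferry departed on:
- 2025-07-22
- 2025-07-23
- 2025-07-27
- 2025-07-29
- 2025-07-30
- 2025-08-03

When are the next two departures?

2025-08-05, 2025-08-06

The gap pattern 1, 4, 2, 1, 4 repeats every 3 events.
These are the Tuesdays, Wednesdays and Sundays of each week.
Next Tuesday: 2025-08-05.
Next Wednesday: 2025-08-06.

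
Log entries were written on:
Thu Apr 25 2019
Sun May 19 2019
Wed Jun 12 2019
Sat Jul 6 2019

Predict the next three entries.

Tue Jul 30 2019, Fri Aug 23 2019, Mon Sep 16 2019

Every event comes 24 days after the last (24, 24, 24).
Sat Jul 6 2019 + 24 days = Tue Jul 30 2019.
Tue Jul 30 2019 + 24 days = Fri Aug 23 2019.
Fri Aug 23 2019 + 24 days = Mon Sep 16 2019.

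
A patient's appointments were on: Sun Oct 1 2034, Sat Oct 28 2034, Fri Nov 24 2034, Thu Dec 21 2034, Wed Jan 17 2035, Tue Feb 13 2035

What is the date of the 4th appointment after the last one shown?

Fri Jun 1 2035

The spacing is 27, 27, 27, 27, 27 days — always 27 days.
Tue Feb 13 2035 + 27 days = Mon Mar 12 2035.
Mon Mar 12 2035 + 27 days = Sun Apr 8 2035.
Sun Apr 8 2035 + 27 days = Sat May 5 2035.
Sat May 5 2035 + 27 days = Fri Jun 1 2035.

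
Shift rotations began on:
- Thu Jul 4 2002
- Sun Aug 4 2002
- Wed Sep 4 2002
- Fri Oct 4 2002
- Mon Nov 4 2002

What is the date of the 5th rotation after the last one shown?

Fri Apr 4 2003

Gaps: 31, 31, 30, 31 days — not constant. Every event is on the 4th of the month.
Pattern: the 4th of each month.
December 2002: Wed Dec 4 2002.
Next: January 2003 → Sat Jan 4 2003.
February 2003: Tue Feb 4 2003.
March 2003: Tue Mar 4 2003.
April 2003: Fri Apr 4 2003.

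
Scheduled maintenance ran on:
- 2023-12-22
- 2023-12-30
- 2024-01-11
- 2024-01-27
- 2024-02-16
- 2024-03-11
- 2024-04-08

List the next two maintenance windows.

The spacing grows by 4 each time: 8, 12, 16, 20, 24, 28 days.
Next gap: 32 days. 2024-04-08 + 32 days = 2024-05-10.
Next gap: 36 days. 2024-05-10 + 36 days = 2024-06-15.

2024-05-10, 2024-06-15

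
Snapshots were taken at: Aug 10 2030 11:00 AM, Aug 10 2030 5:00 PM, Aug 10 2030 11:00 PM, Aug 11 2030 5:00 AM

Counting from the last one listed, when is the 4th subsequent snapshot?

Aug 12 2030 5:00 AM

Spacing: 6, 6, 6 h — constant 6 h.
Aug 11 2030 5:00 AM + 6 h = Aug 11 2030 11:00 AM.
Aug 11 2030 11:00 AM + 6 h = Aug 11 2030 5:00 PM.
Aug 11 2030 5:00 PM + 6 h = Aug 11 2030 11:00 PM.
Aug 11 2030 11:00 PM + 6 h = Aug 12 2030 5:00 AM.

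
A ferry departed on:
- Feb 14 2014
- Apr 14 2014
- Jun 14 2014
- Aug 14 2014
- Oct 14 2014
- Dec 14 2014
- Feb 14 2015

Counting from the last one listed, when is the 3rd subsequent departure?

The day-of-month is always 14 (59, 61, 61, 61, 61, 62 days between events).
So this recurs on the 14th of every 2 months.
Next: April 2015 → Apr 14 2015.
Next: June 2015 → Jun 14 2015.
Next: August 2015 → Aug 14 2015.

Aug 14 2015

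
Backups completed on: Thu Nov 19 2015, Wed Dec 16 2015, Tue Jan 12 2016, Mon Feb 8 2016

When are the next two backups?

Sun Mar 6 2016, Sat Apr 2 2016

The spacing is 27, 27, 27 days — always 27 days.
Mon Feb 8 2016 + 27 days = Sun Mar 6 2016.
Sun Mar 6 2016 + 27 days = Sat Apr 2 2016.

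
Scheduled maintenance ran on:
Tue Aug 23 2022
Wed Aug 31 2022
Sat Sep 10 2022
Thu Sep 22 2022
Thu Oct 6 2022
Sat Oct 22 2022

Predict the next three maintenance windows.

The spacing grows by 2 each time: 8, 10, 12, 14, 16 days.
Next gap: 18 days. Sat Oct 22 2022 + 18 days = Wed Nov 9 2022.
Next gap: 20 days. Wed Nov 9 2022 + 20 days = Tue Nov 29 2022.
Next gap: 22 days. Tue Nov 29 2022 + 22 days = Wed Dec 21 2022.

Wed Nov 9 2022, Tue Nov 29 2022, Wed Dec 21 2022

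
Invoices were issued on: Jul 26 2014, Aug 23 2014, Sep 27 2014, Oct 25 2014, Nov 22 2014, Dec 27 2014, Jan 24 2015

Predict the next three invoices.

These are Saturdays at 28- or 35-day spacing (28, 35, 28, 28, 35, 28).
The pattern: 4th Saturday of the month.
4th Saturday of February 2015: Feb 28 2015.
4th Saturday of March 2015: Mar 28 2015.
April 2015 — 4th Saturday is Apr 25 2015.

Feb 28 2015, Mar 28 2015, Apr 25 2015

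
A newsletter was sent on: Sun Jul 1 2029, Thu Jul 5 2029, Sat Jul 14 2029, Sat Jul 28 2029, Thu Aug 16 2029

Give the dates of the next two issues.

The spacing grows by 5 each time: 4, 9, 14, 19 days.
Next gap: 24 days. Thu Aug 16 2029 + 24 days = Sun Sep 9 2029.
Next gap: 29 days. Sun Sep 9 2029 + 29 days = Mon Oct 8 2029.

Sun Sep 9 2029, Mon Oct 8 2029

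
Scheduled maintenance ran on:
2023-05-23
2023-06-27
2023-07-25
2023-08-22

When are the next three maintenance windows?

These are Tuesdays at 28- or 35-day spacing (35, 28, 28).
The pattern: 4th Tuesday of the month.
September 2023 — 4th Tuesday is 2023-09-26.
4th Tuesday of October 2023: 2023-10-24.
4th Tuesday of November 2023: 2023-11-28.

2023-09-26, 2023-10-24, 2023-11-28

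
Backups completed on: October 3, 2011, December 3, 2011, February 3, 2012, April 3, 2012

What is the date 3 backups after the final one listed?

October 3, 2012

Gaps: 61, 62, 60 days — not constant. Every event is on the 3rd of the month.
Pattern: the 3rd of every 2 months.
Next: June 2012 → June 3, 2012.
Next: August 2012 → August 3, 2012.
October 2012: October 3, 2012.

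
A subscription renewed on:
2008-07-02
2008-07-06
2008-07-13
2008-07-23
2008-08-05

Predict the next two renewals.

2008-08-21, 2008-09-09

Gaps: 4, 7, 10, 13 days — each gap is 3 larger than the previous one.
Next gap: 16 days. 2008-08-05 + 16 days = 2008-08-21.
Next gap: 19 days. 2008-08-21 + 19 days = 2008-09-09.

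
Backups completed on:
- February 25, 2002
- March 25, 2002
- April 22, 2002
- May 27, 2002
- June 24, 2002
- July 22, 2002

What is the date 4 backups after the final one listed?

November 25, 2002

All dates are Mondays, 28, 28, 35, 28, 28 days apart.
Specifically, the 4th Monday of each month.
4th Monday of August 2002: August 26, 2002.
4th Monday of September 2002: September 23, 2002.
October 2002 — 4th Monday is October 28, 2002.
4th Monday of November 2002: November 25, 2002.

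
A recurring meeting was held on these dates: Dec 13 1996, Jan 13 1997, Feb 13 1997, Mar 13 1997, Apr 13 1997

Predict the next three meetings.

Gaps: 31, 31, 28, 31 days — not constant. Every event is on the 13th of the month.
Pattern: the 13th of each month.
Next: May 1997 → May 13 1997.
Next: June 1997 → Jun 13 1997.
July 1997: Jul 13 1997.

May 13 1997, Jun 13 1997, Jul 13 1997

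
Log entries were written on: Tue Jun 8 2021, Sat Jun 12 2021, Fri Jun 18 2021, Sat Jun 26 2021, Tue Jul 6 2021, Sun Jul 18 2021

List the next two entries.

Sun Aug 1 2021, Tue Aug 17 2021

Intervals are 4, 6, 8, 10, 12 days — an arithmetic progression with common difference 2.
Next gap: 14 days. Sun Jul 18 2021 + 14 days = Sun Aug 1 2021.
Next gap: 16 days. Sun Aug 1 2021 + 16 days = Tue Aug 17 2021.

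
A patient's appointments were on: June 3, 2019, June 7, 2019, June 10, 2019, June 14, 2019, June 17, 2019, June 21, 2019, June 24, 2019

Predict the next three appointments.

Gaps: 4, 3, 4, 3, 4, 3 days — not constant, but cyclic with period 2.
The events fall on every Monday and Friday.
Next Friday: June 28, 2019.
Next Monday: July 1, 2019.
Next Friday: July 5, 2019.

June 28, 2019; July 1, 2019; July 5, 2019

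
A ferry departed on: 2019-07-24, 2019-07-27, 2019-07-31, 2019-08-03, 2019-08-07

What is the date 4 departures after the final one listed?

2019-08-21

The gap pattern 3, 4, 3, 4 repeats every 2 events.
These are the Wednesdays and Saturdays of each week.
The following Saturday is 2019-08-10.
Next Wednesday: 2019-08-14.
The following Saturday is 2019-08-17.
Next Wednesday: 2019-08-21.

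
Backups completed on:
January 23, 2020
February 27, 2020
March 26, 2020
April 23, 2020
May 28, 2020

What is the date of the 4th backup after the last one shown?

September 24, 2020

All dates are Thursdays, 35, 28, 28, 35 days apart.
Specifically, the 4th Thursday of each month.
June 2020 — 4th Thursday is June 25, 2020.
July 2020 — 4th Thursday is July 23, 2020.
August 2020 — 4th Thursday is August 27, 2020.
September 2020 — 4th Thursday is September 24, 2020.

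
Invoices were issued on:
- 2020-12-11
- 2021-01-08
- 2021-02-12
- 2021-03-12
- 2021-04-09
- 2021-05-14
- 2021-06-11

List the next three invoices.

2021-07-09, 2021-08-13, 2021-09-10

All dates are Fridays, 28, 35, 28, 28, 35, 28 days apart.
Specifically, the 2nd Friday of each month.
July 2021 — 2nd Friday is 2021-07-09.
2nd Friday of August 2021: 2021-08-13.
2nd Friday of September 2021: 2021-09-10.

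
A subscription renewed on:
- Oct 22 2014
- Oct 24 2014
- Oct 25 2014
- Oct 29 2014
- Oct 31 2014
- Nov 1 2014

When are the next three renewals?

Nov 5 2014, Nov 7 2014, Nov 8 2014

Every event lands on a Wednesday or Friday or Saturday (gaps cycle 2, 1, 4, 2, 1).
So the schedule is: every Wednesday, Friday and Saturday.
The following Wednesday is Nov 5 2014.
Next Friday: Nov 7 2014.
The following Saturday is Nov 8 2014.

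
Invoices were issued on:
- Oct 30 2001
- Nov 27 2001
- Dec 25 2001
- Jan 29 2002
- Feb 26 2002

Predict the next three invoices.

Mar 26 2002, Apr 30 2002, May 28 2002

All Tuesdays; the gaps (28, 28, 35, 28) vary with month length.
This is the last Tuesday of each month.
March 2002 ends with Tuesday Mar 26 2002.
April 2002 ends with Tuesday Apr 30 2002.
Last Tuesday of May 2002: May 28 2002.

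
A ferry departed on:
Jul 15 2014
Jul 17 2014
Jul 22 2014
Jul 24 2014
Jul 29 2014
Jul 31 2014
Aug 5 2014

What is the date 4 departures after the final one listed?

Every event lands on a Tuesday or Thursday (gaps cycle 2, 5, 2, 5, 2, 5).
So the schedule is: every Tuesday and Thursday.
Next Thursday: Aug 7 2014.
The following Tuesday is Aug 12 2014.
Next Thursday: Aug 14 2014.
Next Tuesday: Aug 19 2014.

Aug 19 2014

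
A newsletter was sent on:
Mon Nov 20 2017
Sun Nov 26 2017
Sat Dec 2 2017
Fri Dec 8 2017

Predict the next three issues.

Every event comes 6 days after the last (6, 6, 6).
Fri Dec 8 2017 + 6 days = Thu Dec 14 2017.
Thu Dec 14 2017 + 6 days = Wed Dec 20 2017.
Wed Dec 20 2017 + 6 days = Tue Dec 26 2017.

Thu Dec 14 2017, Wed Dec 20 2017, Tue Dec 26 2017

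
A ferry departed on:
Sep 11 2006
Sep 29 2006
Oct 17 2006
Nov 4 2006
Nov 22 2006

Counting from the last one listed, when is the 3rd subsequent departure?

Jan 15 2007

The spacing is 18, 18, 18, 18 days — always 18 days.
Nov 22 2006 + 18 days = Dec 10 2006.
Dec 10 2006 + 18 days = Dec 28 2006.
Dec 28 2006 + 18 days = Jan 15 2007.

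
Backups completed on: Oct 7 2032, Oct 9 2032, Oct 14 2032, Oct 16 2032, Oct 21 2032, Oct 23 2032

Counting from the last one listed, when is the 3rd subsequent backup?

Nov 4 2032

Every event lands on a Thursday or Saturday (gaps cycle 2, 5, 2, 5, 2).
So the schedule is: every Thursday and Saturday.
Next Thursday: Oct 28 2032.
The following Saturday is Oct 30 2032.
The following Thursday is Nov 4 2032.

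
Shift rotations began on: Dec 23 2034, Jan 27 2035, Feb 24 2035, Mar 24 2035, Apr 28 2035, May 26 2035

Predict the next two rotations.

Gaps: 35, 28, 28, 35, 28 days — a mix of 28 and 35. Every date is a Saturday.
Each is the 4th Saturday of its month.
4th Saturday of June 2035: Jun 23 2035.
July 2035 — 4th Saturday is Jul 28 2035.

Jun 23 2035, Jul 28 2035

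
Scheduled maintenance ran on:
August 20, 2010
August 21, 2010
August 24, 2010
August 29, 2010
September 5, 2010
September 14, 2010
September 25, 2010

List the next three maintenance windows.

October 8, 2010; October 23, 2010; November 9, 2010

Gaps: 1, 3, 5, 7, 9, 11 days — each gap is 2 larger than the previous one.
Next gap: 13 days. September 25, 2010 + 13 days = October 8, 2010.
Next gap: 15 days. October 8, 2010 + 15 days = October 23, 2010.
Next gap: 17 days. October 23, 2010 + 17 days = November 9, 2010.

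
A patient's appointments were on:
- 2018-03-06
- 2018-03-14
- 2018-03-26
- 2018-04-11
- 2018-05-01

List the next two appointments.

Gaps: 8, 12, 16, 20 days — each gap is 4 larger than the previous one.
Next gap: 24 days. 2018-05-01 + 24 days = 2018-05-25.
Next gap: 28 days. 2018-05-25 + 28 days = 2018-06-22.

2018-05-25, 2018-06-22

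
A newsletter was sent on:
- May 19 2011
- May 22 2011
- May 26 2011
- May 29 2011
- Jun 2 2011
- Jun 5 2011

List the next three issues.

Every event lands on a Thursday or Sunday (gaps cycle 3, 4, 3, 4, 3).
So the schedule is: every Thursday and Sunday.
The following Thursday is Jun 9 2011.
The following Sunday is Jun 12 2011.
The following Thursday is Jun 16 2011.

Jun 9 2011, Jun 12 2011, Jun 16 2011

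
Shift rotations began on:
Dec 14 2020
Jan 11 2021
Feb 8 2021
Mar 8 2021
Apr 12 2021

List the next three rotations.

These are Mondays at 28- or 35-day spacing (28, 28, 28, 35).
The pattern: 2nd Monday of the month.
May 2021 — 2nd Monday is May 10 2021.
June 2021 — 2nd Monday is Jun 14 2021.
July 2021 — 2nd Monday is Jul 12 2021.

May 10 2021, Jun 14 2021, Jul 12 2021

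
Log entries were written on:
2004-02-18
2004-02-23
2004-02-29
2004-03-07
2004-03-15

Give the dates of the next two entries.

2004-03-24, 2004-04-03

The spacing grows by 1 each time: 5, 6, 7, 8 days.
Next gap: 9 days. 2004-03-15 + 9 days = 2004-03-24.
Next gap: 10 days. 2004-03-24 + 10 days = 2004-04-03.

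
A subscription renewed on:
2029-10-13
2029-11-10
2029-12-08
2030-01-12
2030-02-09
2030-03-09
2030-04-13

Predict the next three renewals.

These are Saturdays at 28- or 35-day spacing (28, 28, 35, 28, 28, 35).
The pattern: 2nd Saturday of the month.
2nd Saturday of May 2030: 2030-05-11.
2nd Saturday of June 2030: 2030-06-08.
2nd Saturday of July 2030: 2030-07-13.

2030-05-11, 2030-06-08, 2030-07-13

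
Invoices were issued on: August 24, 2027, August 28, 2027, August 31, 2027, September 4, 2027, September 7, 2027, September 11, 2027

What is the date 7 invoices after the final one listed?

October 5, 2027

The gap pattern 4, 3, 4, 3, 4 repeats every 2 events.
These are the Tuesdays and Saturdays of each week.
The following Tuesday is September 14, 2027.
Next Saturday: September 18, 2027.
Next Tuesday: September 21, 2027.
The following Saturday is September 25, 2027.
The following Tuesday is September 28, 2027.
Next Saturday: October 2, 2027.
The following Tuesday is October 5, 2027.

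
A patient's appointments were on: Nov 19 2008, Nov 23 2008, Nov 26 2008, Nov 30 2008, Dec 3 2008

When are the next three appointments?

Dec 7 2008, Dec 10 2008, Dec 14 2008

Gaps: 4, 3, 4, 3 days — not constant, but cyclic with period 2.
The events fall on every Wednesday and Sunday.
Next Sunday: Dec 7 2008.
The following Wednesday is Dec 10 2008.
The following Sunday is Dec 14 2008.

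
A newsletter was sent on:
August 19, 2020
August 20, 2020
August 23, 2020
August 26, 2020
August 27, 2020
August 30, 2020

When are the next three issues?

September 2, 2020; September 3, 2020; September 6, 2020

The gap pattern 1, 3, 3, 1, 3 repeats every 3 events.
These are the Wednesdays, Thursdays and Sundays of each week.
Next Wednesday: September 2, 2020.
Next Thursday: September 3, 2020.
The following Sunday is September 6, 2020.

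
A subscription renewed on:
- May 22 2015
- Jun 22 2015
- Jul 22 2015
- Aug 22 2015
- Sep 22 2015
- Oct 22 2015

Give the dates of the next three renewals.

The day-of-month is always 22 (31, 30, 31, 31, 30 days between events).
So this recurs on the 22nd of each month.
November 2015: Nov 22 2015.
Next: December 2015 → Dec 22 2015.
Next: January 2016 → Jan 22 2016.

Nov 22 2015, Dec 22 2015, Jan 22 2016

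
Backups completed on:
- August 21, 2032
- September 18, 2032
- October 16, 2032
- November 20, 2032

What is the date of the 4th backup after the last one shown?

All dates are Saturdays, 28, 28, 35 days apart.
Specifically, the 3rd Saturday of each month.
December 2032 — 3rd Saturday is December 18, 2032.
3rd Saturday of January 2033: January 15, 2033.
3rd Saturday of February 2033: February 19, 2033.
March 2033 — 3rd Saturday is March 19, 2033.

March 19, 2033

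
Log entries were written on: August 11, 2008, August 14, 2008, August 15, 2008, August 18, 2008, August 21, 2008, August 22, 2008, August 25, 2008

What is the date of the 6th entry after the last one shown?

Every event lands on a Monday or Thursday or Friday (gaps cycle 3, 1, 3, 3, 1, 3).
So the schedule is: every Monday, Thursday and Friday.
The following Thursday is August 28, 2008.
Next Friday: August 29, 2008.
The following Monday is September 1, 2008.
Next Thursday: September 4, 2008.
Next Friday: September 5, 2008.
The following Monday is September 8, 2008.

September 8, 2008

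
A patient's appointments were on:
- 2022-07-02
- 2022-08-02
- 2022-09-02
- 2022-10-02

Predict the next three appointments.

The day-of-month is always 2 (31, 31, 30 days between events).
So this recurs on the 2nd of each month.
November 2022: 2022-11-02.
Next: December 2022 → 2022-12-02.
January 2023: 2023-01-02.

2022-11-02, 2022-12-02, 2023-01-02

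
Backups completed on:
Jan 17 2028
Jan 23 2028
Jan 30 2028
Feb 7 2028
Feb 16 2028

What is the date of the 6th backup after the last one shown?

May 1 2028

Gaps: 6, 7, 8, 9 days — each gap is 1 larger than the previous one.
Next gap: 10 days. Feb 16 2028 + 10 days = Feb 26 2028.
Next gap: 11 days. Feb 26 2028 + 11 days = Mar 8 2028.
Next gap: 12 days. Mar 8 2028 + 12 days = Mar 20 2028.
Next gap: 13 days. Mar 20 2028 + 13 days = Apr 2 2028.
Next gap: 14 days. Apr 2 2028 + 14 days = Apr 16 2028.
Next gap: 15 days. Apr 16 2028 + 15 days = May 1 2028.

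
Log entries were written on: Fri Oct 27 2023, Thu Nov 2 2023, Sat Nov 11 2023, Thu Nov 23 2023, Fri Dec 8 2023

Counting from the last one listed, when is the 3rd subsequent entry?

Fri Feb 9 2024

Intervals are 6, 9, 12, 15 days — an arithmetic progression with common difference 3.
Next gap: 18 days. Fri Dec 8 2023 + 18 days = Tue Dec 26 2023.
Next gap: 21 days. Tue Dec 26 2023 + 21 days = Tue Jan 16 2024.
Next gap: 24 days. Tue Jan 16 2024 + 24 days = Fri Feb 9 2024.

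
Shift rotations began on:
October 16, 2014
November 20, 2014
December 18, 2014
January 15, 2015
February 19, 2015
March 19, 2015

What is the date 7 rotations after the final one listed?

These are Thursdays at 28- or 35-day spacing (35, 28, 28, 35, 28).
The pattern: 3rd Thursday of the month.
April 2015 — 3rd Thursday is April 16, 2015.
May 2015 — 3rd Thursday is May 21, 2015.
3rd Thursday of June 2015: June 18, 2015.
3rd Thursday of July 2015: July 16, 2015.
August 2015 — 3rd Thursday is August 20, 2015.
September 2015 — 3rd Thursday is September 17, 2015.
October 2015 — 3rd Thursday is October 15, 2015.

October 15, 2015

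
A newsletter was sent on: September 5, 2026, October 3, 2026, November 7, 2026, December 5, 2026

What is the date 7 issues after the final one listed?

Gaps: 28, 35, 28 days — a mix of 28 and 35. Every date is a Saturday.
Each is the 1st Saturday of its month.
January 2027 — 1st Saturday is January 2, 2027.
1st Saturday of February 2027: February 6, 2027.
1st Saturday of March 2027: March 6, 2027.
1st Saturday of April 2027: April 3, 2027.
1st Saturday of May 2027: May 1, 2027.
June 2027 — 1st Saturday is June 5, 2027.
1st Saturday of July 2027: July 3, 2027.

July 3, 2027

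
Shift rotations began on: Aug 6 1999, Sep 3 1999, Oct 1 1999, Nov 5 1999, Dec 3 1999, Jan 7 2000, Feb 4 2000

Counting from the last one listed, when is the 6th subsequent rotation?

Gaps: 28, 28, 35, 28, 35, 28 days — a mix of 28 and 35. Every date is a Friday.
Each is the 1st Friday of its month.
March 2000 — 1st Friday is Mar 3 2000.
April 2000 — 1st Friday is Apr 7 2000.
1st Friday of May 2000: May 5 2000.
June 2000 — 1st Friday is Jun 2 2000.
July 2000 — 1st Friday is Jul 7 2000.
1st Friday of August 2000: Aug 4 2000.

Aug 4 2000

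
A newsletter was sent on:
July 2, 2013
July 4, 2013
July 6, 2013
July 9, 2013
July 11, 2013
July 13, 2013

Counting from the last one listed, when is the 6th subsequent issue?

The gap pattern 2, 2, 3, 2, 2 repeats every 3 events.
These are the Tuesdays, Thursdays and Saturdays of each week.
Next Tuesday: July 16, 2013.
The following Thursday is July 18, 2013.
The following Saturday is July 20, 2013.
The following Tuesday is July 23, 2013.
The following Thursday is July 25, 2013.
The following Saturday is July 27, 2013.

July 27, 2013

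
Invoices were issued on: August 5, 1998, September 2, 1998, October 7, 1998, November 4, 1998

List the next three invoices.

Gaps: 28, 35, 28 days — a mix of 28 and 35. Every date is a Wednesday.
Each is the 1st Wednesday of its month.
December 1998 — 1st Wednesday is December 2, 1998.
1st Wednesday of January 1999: January 6, 1999.
1st Wednesday of February 1999: February 3, 1999.

December 2, 1998; January 6, 1999; February 3, 1999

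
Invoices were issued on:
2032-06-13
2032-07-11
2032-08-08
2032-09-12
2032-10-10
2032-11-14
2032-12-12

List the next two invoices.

2033-01-09, 2033-02-13

These are Sundays at 28- or 35-day spacing (28, 28, 35, 28, 35, 28).
The pattern: 2nd Sunday of the month.
January 2033 — 2nd Sunday is 2033-01-09.
2nd Sunday of February 2033: 2033-02-13.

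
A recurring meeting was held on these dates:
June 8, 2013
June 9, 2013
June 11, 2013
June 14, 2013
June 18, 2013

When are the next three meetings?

June 23, 2013; June 29, 2013; July 6, 2013

Gaps: 1, 2, 3, 4 days — each gap is 1 larger than the previous one.
Next gap: 5 days. June 18, 2013 + 5 days = June 23, 2013.
Next gap: 6 days. June 23, 2013 + 6 days = June 29, 2013.
Next gap: 7 days. June 29, 2013 + 7 days = July 6, 2013.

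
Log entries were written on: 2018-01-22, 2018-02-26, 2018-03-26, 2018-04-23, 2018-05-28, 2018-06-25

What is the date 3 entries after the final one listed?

2018-09-24

These are Mondays at 28- or 35-day spacing (35, 28, 28, 35, 28).
The pattern: 4th Monday of the month.
July 2018 — 4th Monday is 2018-07-23.
August 2018 — 4th Monday is 2018-08-27.
4th Monday of September 2018: 2018-09-24.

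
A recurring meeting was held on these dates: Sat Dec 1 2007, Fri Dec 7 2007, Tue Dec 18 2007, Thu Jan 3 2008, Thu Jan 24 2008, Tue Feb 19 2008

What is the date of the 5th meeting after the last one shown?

Gaps: 6, 11, 16, 21, 26 days — each gap is 5 larger than the previous one.
Next gap: 31 days. Tue Feb 19 2008 + 31 days = Fri Mar 21 2008.
Next gap: 36 days. Fri Mar 21 2008 + 36 days = Sat Apr 26 2008.
Next gap: 41 days. Sat Apr 26 2008 + 41 days = Fri Jun 6 2008.
Next gap: 46 days. Fri Jun 6 2008 + 46 days = Tue Jul 22 2008.
Next gap: 51 days. Tue Jul 22 2008 + 51 days = Thu Sep 11 2008.

Thu Sep 11 2008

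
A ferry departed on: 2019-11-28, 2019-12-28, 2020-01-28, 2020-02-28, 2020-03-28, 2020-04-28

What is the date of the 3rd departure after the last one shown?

Each date is the 28th; the gaps (30, 31, 31, 29, 31) track the month lengths.
The rule is the 28th of each month.
May 2020: 2020-05-28.
June 2020: 2020-06-28.
July 2020: 2020-07-28.

2020-07-28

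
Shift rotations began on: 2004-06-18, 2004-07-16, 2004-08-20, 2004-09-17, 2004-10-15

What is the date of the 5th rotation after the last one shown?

All dates are Fridays, 28, 35, 28, 28 days apart.
Specifically, the 3rd Friday of each month.
3rd Friday of November 2004: 2004-11-19.
3rd Friday of December 2004: 2004-12-17.
3rd Friday of January 2005: 2005-01-21.
3rd Friday of February 2005: 2005-02-18.
3rd Friday of March 2005: 2005-03-18.

2005-03-18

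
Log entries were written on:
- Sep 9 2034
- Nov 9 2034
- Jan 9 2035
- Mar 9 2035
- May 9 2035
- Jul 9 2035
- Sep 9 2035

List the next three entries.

Each date is the 9th; the gaps (61, 61, 59, 61, 61, 62) track the month lengths.
The rule is the 9th of every 2 months.
November 2035: Nov 9 2035.
January 2036: Jan 9 2036.
March 2036: Mar 9 2036.

Nov 9 2035, Jan 9 2036, Mar 9 2036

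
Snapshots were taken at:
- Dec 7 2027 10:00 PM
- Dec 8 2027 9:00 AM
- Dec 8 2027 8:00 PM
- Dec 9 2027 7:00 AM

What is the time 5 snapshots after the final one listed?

Dec 11 2027 2:00 PM

The interval is a steady 11 hours (11, 11, 11).
Dec 9 2027 7:00 AM + 11 h = Dec 9 2027 6:00 PM.
Dec 9 2027 6:00 PM + 11 h = Dec 10 2027 5:00 AM.
Dec 10 2027 5:00 AM + 11 h = Dec 10 2027 4:00 PM.
Dec 10 2027 4:00 PM + 11 h = Dec 11 2027 3:00 AM.
Dec 11 2027 3:00 AM + 11 h = Dec 11 2027 2:00 PM.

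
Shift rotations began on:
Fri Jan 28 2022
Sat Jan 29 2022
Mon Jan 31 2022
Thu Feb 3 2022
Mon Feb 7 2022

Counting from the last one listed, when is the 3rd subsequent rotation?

Intervals are 1, 2, 3, 4 days — an arithmetic progression with common difference 1.
Next gap: 5 days. Mon Feb 7 2022 + 5 days = Sat Feb 12 2022.
Next gap: 6 days. Sat Feb 12 2022 + 6 days = Fri Feb 18 2022.
Next gap: 7 days. Fri Feb 18 2022 + 7 days = Fri Feb 25 2022.

Fri Feb 25 2022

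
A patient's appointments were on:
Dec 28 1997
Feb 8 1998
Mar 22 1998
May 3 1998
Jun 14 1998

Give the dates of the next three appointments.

Jul 26 1998, Sep 6 1998, Oct 18 1998

Every event comes 42 days after the last (42, 42, 42, 42).
Jun 14 1998 + 42 days = Jul 26 1998.
Jul 26 1998 + 42 days = Sep 6 1998.
Sep 6 1998 + 42 days = Oct 18 1998.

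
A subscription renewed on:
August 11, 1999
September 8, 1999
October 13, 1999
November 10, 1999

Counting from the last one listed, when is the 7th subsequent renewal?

Gaps: 28, 35, 28 days — a mix of 28 and 35. Every date is a Wednesday.
Each is the 2nd Wednesday of its month.
December 1999 — 2nd Wednesday is December 8, 1999.
January 2000 — 2nd Wednesday is January 12, 2000.
February 2000 — 2nd Wednesday is February 9, 2000.
March 2000 — 2nd Wednesday is March 8, 2000.
2nd Wednesday of April 2000: April 12, 2000.
May 2000 — 2nd Wednesday is May 10, 2000.
June 2000 — 2nd Wednesday is June 14, 2000.

June 14, 2000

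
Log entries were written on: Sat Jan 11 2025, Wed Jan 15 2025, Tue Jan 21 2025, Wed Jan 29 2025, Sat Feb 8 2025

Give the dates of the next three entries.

Gaps: 4, 6, 8, 10 days — each gap is 2 larger than the previous one.
Next gap: 12 days. Sat Feb 8 2025 + 12 days = Thu Feb 20 2025.
Next gap: 14 days. Thu Feb 20 2025 + 14 days = Thu Mar 6 2025.
Next gap: 16 days. Thu Mar 6 2025 + 16 days = Sat Mar 22 2025.

Thu Feb 20 2025, Thu Mar 6 2025, Sat Mar 22 2025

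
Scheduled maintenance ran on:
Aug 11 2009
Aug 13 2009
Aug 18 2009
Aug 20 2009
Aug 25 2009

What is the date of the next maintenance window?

Aug 27 2009

The gap pattern 2, 5, 2, 5 repeats every 2 events.
These are the Tuesdays and Thursdays of each week.
Next Thursday: Aug 27 2009.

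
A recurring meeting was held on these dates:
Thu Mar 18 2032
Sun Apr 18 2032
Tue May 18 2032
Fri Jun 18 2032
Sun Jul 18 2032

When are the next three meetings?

Gaps: 31, 30, 31, 30 days — not constant. Every event is on the 18th of the month.
Pattern: the 18th of each month.
Next: August 2032 → Wed Aug 18 2032.
September 2032: Sat Sep 18 2032.
October 2032: Mon Oct 18 2032.

Wed Aug 18 2032, Sat Sep 18 2032, Mon Oct 18 2032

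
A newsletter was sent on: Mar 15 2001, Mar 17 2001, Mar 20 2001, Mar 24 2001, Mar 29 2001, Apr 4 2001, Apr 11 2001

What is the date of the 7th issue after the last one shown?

Jun 27 2001

Intervals are 2, 3, 4, 5, 6, 7 days — an arithmetic progression with common difference 1.
Next gap: 8 days. Apr 11 2001 + 8 days = Apr 19 2001.
Next gap: 9 days. Apr 19 2001 + 9 days = Apr 28 2001.
Next gap: 10 days. Apr 28 2001 + 10 days = May 8 2001.
Next gap: 11 days. May 8 2001 + 11 days = May 19 2001.
Next gap: 12 days. May 19 2001 + 12 days = May 31 2001.
Next gap: 13 days. May 31 2001 + 13 days = Jun 13 2001.
Next gap: 14 days. Jun 13 2001 + 14 days = Jun 27 2001.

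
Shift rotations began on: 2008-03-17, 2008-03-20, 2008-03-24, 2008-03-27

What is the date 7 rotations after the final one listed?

Gaps: 3, 4, 3 days — not constant, but cyclic with period 2.
The events fall on every Monday and Thursday.
Next Monday: 2008-03-31.
The following Thursday is 2008-04-03.
The following Monday is 2008-04-07.
The following Thursday is 2008-04-10.
The following Monday is 2008-04-14.
Next Thursday: 2008-04-17.
Next Monday: 2008-04-21.

2008-04-21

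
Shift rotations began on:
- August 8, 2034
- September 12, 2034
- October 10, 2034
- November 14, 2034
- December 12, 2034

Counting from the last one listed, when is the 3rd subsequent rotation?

March 13, 2035

Gaps: 35, 28, 35, 28 days — a mix of 28 and 35. Every date is a Tuesday.
Each is the 2nd Tuesday of its month.
2nd Tuesday of January 2035: January 9, 2035.
February 2035 — 2nd Tuesday is February 13, 2035.
March 2035 — 2nd Tuesday is March 13, 2035.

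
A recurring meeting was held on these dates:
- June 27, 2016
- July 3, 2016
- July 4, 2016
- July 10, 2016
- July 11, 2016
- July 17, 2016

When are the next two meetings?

Every event lands on a Monday or Sunday (gaps cycle 6, 1, 6, 1, 6).
So the schedule is: every Monday and Sunday.
The following Monday is July 18, 2016.
Next Sunday: July 24, 2016.

July 18, 2016; July 24, 2016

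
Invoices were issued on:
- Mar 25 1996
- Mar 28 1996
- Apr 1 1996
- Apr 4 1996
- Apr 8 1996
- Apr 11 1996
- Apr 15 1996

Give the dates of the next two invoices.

The gap pattern 3, 4, 3, 4, 3, 4 repeats every 2 events.
These are the Mondays and Thursdays of each week.
Next Thursday: Apr 18 1996.
The following Monday is Apr 22 1996.

Apr 18 1996, Apr 22 1996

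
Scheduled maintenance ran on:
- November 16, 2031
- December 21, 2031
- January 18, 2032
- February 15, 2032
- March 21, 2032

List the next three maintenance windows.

These are Sundays at 28- or 35-day spacing (35, 28, 28, 35).
The pattern: 3rd Sunday of the month.
April 2032 — 3rd Sunday is April 18, 2032.
May 2032 — 3rd Sunday is May 16, 2032.
3rd Sunday of June 2032: June 20, 2032.

April 18, 2032; May 16, 2032; June 20, 2032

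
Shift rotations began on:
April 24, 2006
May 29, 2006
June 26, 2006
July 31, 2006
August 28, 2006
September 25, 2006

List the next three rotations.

Every date is a Monday; gaps 35, 28, 35, 28, 28 days.
Each is the last Monday of its month (at least one falls on the 29th or later, ruling out '4th Monday').
October 2006 ends with Monday October 30, 2006.
Last Monday of November 2006: November 27, 2006.
December 2006 ends with Monday December 25, 2006.

October 30, 2006; November 27, 2006; December 25, 2006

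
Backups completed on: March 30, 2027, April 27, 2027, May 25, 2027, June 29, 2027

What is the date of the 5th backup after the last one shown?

November 30, 2027

These are Tuesdays with 28, 28, 35-day gaps.
Each is the final Tuesday of its month — March 30, 2027 is past the 28th, so '4th Tuesday' doesn't fit.
Last Tuesday of July 2027: July 27, 2027.
August 2027 ends with Tuesday August 31, 2027.
September 2027 ends with Tuesday September 28, 2027.
October 2027 ends with Tuesday October 26, 2027.
November 2027 ends with Tuesday November 30, 2027.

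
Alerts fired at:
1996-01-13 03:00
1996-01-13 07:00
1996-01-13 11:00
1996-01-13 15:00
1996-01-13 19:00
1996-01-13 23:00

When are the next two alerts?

Gaps: 4, 4, 4, 4, 4 hours — each event is 4 hours after the previous one.
1996-01-13 23:00 + 4 h = 1996-01-14 03:00.
1996-01-14 03:00 + 4 h = 1996-01-14 07:00.

1996-01-14 03:00, 1996-01-14 07:00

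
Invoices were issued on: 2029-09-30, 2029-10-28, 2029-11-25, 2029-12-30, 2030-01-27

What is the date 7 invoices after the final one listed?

All Sundays; the gaps (28, 28, 35, 28) vary with month length.
This is the last Sunday of each month.
Last Sunday of February 2030: 2030-02-24.
March 2030 ends with Sunday 2030-03-31.
April 2030 ends with Sunday 2030-04-28.
May 2030 ends with Sunday 2030-05-26.
June 2030 ends with Sunday 2030-06-30.
Last Sunday of July 2030: 2030-07-28.
Last Sunday of August 2030: 2030-08-25.

2030-08-25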